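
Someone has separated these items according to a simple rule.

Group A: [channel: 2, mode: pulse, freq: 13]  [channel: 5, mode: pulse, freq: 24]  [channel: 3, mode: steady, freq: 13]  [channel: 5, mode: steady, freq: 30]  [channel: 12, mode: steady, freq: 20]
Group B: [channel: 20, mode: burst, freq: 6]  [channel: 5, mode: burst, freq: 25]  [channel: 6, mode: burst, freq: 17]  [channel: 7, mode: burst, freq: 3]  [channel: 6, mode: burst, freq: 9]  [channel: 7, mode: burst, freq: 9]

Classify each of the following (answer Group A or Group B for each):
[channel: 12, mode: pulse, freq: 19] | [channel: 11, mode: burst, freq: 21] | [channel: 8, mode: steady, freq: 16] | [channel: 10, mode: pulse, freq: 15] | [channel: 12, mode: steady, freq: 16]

The simplest hypothesis consistent with all the labels is: mode is not burst.
[channel: 12, mode: pulse, freq: 19]: mode is pulse, qualifies → Group A.
[channel: 11, mode: burst, freq: 21]: mode is burst, lacks this property → Group B.
[channel: 8, mode: steady, freq: 16]: mode is steady, qualifies → Group A.
[channel: 10, mode: pulse, freq: 15]: mode is pulse, qualifies → Group A.
[channel: 12, mode: steady, freq: 16]: mode is steady, qualifies → Group A.

Group A, Group B, Group A, Group A, Group A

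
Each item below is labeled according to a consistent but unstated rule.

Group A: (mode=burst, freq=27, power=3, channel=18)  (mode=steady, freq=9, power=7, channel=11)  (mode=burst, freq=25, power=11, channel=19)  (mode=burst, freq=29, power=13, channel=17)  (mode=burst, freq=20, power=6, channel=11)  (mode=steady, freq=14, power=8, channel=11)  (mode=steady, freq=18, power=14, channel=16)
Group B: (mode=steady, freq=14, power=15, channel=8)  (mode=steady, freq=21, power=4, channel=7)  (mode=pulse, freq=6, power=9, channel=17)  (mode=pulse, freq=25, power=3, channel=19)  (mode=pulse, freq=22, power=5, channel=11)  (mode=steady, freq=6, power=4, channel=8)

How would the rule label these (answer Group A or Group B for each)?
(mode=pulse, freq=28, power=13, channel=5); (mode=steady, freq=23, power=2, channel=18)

Group B, Group A

The pattern is that an item is 'Group A' exactly when: mode is not pulse AND channel ≥ 11.
(mode=pulse, freq=28, power=13, channel=5) — mode is pulse, channel = 5, hence Group B. (mode=steady, freq=23, power=2, channel=18) — mode is steady, channel = 18, hence Group A.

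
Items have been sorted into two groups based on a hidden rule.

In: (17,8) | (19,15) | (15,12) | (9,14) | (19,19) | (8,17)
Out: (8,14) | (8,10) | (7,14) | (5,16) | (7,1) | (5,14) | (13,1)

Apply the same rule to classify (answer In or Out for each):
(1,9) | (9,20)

The rule appears to be: sum ≥ 23.
(1,9): Out (1+9 = 10).
(9,20): In (9+20 = 29).

Out, In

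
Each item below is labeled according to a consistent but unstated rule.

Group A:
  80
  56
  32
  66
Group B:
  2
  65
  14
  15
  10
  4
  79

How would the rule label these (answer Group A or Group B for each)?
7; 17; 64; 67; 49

All 'Group A' examples share one property — even AND at least 15 — and every 'Group B' example lacks it.
7 → 7 is odd, 7 < 15 → Group B. 17 → 17 is odd, 17 ≥ 15 → Group B. 64 → 64 is even, 64 ≥ 15 → Group A. 67 → 67 is odd, 67 ≥ 15 → Group B. 49 → 49 is odd, 49 ≥ 15 → Group B.

Group B, Group B, Group A, Group B, Group B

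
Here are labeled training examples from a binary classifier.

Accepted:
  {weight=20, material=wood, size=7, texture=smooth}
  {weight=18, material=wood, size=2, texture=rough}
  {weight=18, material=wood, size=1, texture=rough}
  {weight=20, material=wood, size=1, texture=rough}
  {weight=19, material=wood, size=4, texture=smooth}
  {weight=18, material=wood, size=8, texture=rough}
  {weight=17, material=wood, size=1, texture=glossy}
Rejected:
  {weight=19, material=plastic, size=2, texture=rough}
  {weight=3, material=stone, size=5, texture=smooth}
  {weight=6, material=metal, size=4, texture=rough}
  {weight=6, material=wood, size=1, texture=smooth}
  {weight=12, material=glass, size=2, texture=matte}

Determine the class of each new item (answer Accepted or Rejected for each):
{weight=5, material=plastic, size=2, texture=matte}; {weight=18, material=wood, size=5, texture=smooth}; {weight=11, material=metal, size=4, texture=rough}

Rejected, Accepted, Rejected

The classifier is using: material is wood AND weight ≥ 12.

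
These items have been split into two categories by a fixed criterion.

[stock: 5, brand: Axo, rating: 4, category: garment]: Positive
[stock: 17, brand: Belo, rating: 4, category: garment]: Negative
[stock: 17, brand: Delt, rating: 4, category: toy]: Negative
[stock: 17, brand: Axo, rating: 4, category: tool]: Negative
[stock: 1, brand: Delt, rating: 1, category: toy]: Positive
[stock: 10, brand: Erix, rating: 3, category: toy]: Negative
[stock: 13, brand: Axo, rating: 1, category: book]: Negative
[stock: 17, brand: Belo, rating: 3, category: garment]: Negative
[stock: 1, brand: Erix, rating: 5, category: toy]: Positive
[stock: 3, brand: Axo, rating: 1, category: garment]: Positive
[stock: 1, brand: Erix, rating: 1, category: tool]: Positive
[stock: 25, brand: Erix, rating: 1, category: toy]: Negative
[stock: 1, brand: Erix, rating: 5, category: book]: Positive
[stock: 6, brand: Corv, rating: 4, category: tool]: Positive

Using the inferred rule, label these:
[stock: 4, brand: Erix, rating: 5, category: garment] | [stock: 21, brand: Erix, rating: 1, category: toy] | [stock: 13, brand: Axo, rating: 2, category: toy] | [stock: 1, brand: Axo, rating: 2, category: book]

Positive, Negative, Negative, Positive

The pattern is that an item is 'Positive' exactly when: stock ≤ 6.
[stock: 4, brand: Erix, rating: 5, category: garment] → stock = 4 → Positive. [stock: 21, brand: Erix, rating: 1, category: toy] → stock = 21 → Negative. [stock: 13, brand: Axo, rating: 2, category: toy] → stock = 13 → Negative. [stock: 1, brand: Axo, rating: 2, category: book] → stock = 1 → Positive.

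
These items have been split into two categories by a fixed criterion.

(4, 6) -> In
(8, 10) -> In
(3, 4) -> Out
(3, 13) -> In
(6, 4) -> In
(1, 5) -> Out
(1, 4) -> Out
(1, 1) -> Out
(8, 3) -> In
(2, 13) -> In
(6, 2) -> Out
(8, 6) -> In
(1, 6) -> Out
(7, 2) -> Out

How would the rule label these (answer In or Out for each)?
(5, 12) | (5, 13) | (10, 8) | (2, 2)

In, In, In, Out

The rule appears to be: sum ≥ 10.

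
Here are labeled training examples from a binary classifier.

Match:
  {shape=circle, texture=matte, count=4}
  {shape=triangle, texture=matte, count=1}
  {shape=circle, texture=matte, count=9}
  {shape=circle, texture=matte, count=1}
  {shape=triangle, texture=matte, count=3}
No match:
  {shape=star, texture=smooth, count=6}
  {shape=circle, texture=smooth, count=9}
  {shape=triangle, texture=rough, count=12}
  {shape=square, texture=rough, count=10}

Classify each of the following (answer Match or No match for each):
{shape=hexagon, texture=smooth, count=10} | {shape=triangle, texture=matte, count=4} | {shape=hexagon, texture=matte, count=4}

The rule appears to be: texture is matte.
{shape=hexagon, texture=smooth, count=10}: No match (texture is smooth). {shape=triangle, texture=matte, count=4}: Match (texture is matte). {shape=hexagon, texture=matte, count=4}: Match (texture is matte).

No match, Match, Match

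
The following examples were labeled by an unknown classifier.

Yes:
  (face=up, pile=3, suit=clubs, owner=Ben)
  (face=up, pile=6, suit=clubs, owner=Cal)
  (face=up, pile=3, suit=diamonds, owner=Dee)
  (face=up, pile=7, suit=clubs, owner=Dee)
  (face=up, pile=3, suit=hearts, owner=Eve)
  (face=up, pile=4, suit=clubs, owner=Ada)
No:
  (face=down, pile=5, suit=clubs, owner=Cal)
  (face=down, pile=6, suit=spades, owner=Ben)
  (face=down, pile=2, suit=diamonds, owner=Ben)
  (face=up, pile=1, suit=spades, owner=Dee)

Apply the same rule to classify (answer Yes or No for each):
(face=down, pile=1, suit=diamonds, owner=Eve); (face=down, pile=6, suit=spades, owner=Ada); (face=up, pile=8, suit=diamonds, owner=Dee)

No, No, Yes

'Yes' ⟺ face is up AND pile ≥ 2.
(face=down, pile=1, suit=diamonds, owner=Eve): No (face is down, pile = 1).
(face=down, pile=6, suit=spades, owner=Ada): No (face is down, pile = 6).
(face=up, pile=8, suit=diamonds, owner=Dee): Yes (face is up, pile = 8).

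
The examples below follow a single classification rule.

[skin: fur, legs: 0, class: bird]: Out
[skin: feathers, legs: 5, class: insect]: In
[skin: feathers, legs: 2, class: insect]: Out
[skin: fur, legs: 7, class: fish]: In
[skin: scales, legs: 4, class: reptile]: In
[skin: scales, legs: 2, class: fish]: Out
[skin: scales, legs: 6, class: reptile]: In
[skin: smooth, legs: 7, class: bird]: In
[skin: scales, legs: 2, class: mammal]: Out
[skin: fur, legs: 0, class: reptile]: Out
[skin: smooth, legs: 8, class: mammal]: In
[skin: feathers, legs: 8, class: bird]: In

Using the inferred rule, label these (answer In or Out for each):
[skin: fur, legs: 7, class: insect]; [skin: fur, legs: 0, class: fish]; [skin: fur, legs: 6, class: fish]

In, Out, In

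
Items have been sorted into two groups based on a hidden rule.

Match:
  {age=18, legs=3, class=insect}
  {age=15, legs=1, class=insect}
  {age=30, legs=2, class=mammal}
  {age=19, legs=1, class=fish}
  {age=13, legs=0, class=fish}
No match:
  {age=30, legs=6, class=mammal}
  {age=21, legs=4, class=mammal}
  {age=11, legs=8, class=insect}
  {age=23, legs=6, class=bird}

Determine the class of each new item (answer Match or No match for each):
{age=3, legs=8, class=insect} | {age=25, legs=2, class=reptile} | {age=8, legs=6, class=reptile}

No match, Match, No match

Rule: legs ≤ 3. This holds for each 'Match' example and fails for each 'No match' one.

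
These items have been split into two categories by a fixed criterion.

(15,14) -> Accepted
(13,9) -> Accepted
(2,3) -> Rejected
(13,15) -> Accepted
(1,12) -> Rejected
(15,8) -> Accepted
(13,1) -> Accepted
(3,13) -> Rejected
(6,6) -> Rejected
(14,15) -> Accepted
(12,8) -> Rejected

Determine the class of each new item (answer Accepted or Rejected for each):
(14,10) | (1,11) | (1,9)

The pattern is that an item is 'Accepted' exactly when: first ≥ 13.

Accepted, Rejected, Rejected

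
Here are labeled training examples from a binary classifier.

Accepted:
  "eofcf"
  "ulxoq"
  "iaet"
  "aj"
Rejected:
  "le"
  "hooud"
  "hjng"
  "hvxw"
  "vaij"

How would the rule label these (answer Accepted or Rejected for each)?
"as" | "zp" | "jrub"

Accepted, Rejected, Rejected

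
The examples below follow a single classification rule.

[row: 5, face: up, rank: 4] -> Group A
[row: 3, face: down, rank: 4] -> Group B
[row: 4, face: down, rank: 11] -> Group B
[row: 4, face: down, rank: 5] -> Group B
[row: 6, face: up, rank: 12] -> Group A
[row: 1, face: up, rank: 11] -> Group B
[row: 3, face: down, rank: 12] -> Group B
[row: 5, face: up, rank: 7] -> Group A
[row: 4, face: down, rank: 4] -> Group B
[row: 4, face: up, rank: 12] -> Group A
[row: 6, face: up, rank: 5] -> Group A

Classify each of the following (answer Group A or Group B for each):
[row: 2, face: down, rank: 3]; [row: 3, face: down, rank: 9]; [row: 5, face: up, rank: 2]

One predicate separates the groups cleanly: face is up AND row ≥ 3.
[row: 2, face: down, rank: 3] → face is down, row = 2 → Group B. [row: 3, face: down, rank: 9] → face is down, row = 3 → Group B. [row: 5, face: up, rank: 2] → face is up, row = 5 → Group A.

Group B, Group B, Group A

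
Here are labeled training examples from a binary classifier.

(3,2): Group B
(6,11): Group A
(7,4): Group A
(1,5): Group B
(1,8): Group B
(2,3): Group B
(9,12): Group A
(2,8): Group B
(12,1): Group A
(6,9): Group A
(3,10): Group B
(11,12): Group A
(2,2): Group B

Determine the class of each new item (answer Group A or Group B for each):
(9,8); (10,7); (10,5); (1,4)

Group A, Group A, Group A, Group B

The distinguishing property — first ≥ 4 — holds for all the 'Group A' cases and none of the 'Group B' cases.
Group A: (9,8), since first 9.
Group A: (10,7), since first 10.
Group A: (10,5), since first 10.
Group B: (1,4), since first 1.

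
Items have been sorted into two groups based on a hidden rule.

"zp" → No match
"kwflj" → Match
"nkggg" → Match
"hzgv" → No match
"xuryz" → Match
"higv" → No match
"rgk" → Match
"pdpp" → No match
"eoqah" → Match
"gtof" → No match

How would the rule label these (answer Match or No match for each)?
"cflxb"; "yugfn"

Comparing the two groups points to one rule — odd length.
Match: "cflxb", since length 5. Match: "yugfn", since length 5.

Match, Match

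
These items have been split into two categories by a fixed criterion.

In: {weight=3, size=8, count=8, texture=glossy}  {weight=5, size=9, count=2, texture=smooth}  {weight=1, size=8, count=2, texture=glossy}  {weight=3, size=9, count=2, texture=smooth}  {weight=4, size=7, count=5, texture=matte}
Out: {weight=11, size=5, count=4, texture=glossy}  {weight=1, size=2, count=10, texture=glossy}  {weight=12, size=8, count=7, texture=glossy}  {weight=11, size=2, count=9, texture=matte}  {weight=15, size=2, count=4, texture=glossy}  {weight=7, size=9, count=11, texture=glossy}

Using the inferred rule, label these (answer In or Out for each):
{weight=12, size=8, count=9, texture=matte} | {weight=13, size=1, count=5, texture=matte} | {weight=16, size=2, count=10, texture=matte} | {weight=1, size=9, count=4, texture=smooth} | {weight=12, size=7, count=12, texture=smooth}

Out, Out, Out, In, Out

The simplest hypothesis consistent with all the labels is: size ≥ 5 AND weight ≤ 5.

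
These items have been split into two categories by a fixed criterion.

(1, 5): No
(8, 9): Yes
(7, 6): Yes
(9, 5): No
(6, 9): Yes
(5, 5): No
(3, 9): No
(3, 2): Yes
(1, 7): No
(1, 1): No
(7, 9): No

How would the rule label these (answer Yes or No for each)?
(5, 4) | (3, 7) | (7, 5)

The classifier is using: sum is odd.

Yes, No, No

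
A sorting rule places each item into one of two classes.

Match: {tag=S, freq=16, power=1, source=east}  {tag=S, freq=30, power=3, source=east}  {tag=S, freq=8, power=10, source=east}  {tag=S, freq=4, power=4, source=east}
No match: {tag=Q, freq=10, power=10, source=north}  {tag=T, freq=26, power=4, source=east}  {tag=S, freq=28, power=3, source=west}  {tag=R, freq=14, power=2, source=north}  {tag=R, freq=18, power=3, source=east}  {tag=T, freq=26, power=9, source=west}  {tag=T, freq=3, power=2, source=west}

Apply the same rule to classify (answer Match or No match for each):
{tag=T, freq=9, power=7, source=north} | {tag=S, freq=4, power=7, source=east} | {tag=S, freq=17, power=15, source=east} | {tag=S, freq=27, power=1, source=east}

A rule that fits every label: source is east AND tag is S — true of each 'Match' example, false of each 'No match' one.
{tag=T, freq=9, power=7, source=north} — source is north, tag is T, hence No match.
{tag=S, freq=4, power=7, source=east} — source is east, tag is S, hence Match.
{tag=S, freq=17, power=15, source=east} — source is east, tag is S, hence Match.
{tag=S, freq=27, power=1, source=east} — source is east, tag is S, hence Match.

No match, Match, Match, Match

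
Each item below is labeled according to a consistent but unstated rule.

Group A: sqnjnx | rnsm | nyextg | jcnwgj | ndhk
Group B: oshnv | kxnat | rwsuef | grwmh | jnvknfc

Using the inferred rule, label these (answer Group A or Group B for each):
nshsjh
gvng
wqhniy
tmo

Group A, Group A, Group A, Group B

The simplest hypothesis consistent with all the labels is: even length AND contains 'n'.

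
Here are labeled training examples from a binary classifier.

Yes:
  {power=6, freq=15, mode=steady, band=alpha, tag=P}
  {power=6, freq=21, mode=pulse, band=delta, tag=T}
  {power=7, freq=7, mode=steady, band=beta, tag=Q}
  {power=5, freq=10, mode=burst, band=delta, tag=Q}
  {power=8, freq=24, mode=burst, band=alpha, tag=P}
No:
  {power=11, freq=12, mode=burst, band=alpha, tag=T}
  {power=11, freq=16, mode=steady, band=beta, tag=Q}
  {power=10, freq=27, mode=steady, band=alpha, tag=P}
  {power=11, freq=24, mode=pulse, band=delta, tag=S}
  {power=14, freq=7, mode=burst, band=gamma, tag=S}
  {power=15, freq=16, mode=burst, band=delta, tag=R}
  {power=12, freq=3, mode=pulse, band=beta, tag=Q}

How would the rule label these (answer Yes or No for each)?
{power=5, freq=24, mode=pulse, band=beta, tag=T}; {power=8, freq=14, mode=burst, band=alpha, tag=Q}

'Yes' ⟺ power ≤ 8.
{power=5, freq=24, mode=pulse, band=beta, tag=T}: Yes (power = 5). {power=8, freq=14, mode=burst, band=alpha, tag=Q}: Yes (power = 8).

Yes, Yes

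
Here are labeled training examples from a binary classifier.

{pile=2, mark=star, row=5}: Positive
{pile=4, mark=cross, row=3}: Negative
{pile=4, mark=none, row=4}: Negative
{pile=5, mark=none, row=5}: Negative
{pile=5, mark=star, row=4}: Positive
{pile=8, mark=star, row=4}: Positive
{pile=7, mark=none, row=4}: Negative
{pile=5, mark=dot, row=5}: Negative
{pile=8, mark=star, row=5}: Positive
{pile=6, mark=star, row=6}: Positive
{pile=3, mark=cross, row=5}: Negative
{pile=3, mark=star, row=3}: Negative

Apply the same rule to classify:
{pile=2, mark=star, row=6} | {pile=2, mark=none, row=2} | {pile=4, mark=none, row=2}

Every 'Positive' example satisfies: mark is star AND row ≥ 4. None of the 'Negative' examples do.

Positive, Negative, Negative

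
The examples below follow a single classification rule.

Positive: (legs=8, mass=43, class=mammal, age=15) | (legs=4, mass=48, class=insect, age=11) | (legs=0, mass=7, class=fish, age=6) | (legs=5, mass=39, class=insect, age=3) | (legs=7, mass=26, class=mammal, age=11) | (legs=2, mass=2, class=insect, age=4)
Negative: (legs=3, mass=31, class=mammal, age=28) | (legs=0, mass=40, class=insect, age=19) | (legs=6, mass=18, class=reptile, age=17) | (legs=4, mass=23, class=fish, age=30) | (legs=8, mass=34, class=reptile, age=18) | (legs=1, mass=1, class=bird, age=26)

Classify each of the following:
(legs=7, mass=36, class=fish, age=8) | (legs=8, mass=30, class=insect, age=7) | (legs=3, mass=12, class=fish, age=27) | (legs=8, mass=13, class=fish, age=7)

Positive, Positive, Negative, Positive

The simplest hypothesis consistent with all the labels is: age ≤ 15.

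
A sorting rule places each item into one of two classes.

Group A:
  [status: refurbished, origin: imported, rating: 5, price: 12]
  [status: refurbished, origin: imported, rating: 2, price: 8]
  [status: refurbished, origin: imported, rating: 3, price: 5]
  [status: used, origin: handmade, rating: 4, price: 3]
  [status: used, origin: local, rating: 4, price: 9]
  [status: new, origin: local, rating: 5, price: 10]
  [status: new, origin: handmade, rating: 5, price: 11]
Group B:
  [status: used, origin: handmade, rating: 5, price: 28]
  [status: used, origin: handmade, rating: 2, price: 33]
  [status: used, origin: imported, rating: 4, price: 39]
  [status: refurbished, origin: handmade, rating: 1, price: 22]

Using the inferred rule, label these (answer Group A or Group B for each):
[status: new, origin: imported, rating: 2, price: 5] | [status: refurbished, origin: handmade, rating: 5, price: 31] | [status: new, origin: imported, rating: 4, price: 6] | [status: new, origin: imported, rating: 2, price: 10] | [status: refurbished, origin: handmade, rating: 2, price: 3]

Group A, Group B, Group A, Group A, Group A

Rule: price ≤ 12. This holds for each 'Group A' example and fails for each 'Group B' one.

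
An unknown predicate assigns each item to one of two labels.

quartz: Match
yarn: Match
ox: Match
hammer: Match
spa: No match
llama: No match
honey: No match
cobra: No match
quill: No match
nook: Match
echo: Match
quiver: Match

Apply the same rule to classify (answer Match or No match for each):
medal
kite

All 'Match' examples share one property — even length — and every 'No match' example lacks it.
medal — length 5, hence No match.
kite — length 4, hence Match.

No match, Match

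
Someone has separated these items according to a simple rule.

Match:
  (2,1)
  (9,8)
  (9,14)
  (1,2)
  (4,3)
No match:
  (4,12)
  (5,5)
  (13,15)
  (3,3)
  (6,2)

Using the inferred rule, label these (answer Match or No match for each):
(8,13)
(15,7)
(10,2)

Every 'Match' example satisfies: sum is odd. None of the 'No match' examples do.
(8,13) — 8+13 = 21, hence Match. (15,7) — 15+7 = 22, hence No match. (10,2) — 10+2 = 12, hence No match.

Match, No match, No match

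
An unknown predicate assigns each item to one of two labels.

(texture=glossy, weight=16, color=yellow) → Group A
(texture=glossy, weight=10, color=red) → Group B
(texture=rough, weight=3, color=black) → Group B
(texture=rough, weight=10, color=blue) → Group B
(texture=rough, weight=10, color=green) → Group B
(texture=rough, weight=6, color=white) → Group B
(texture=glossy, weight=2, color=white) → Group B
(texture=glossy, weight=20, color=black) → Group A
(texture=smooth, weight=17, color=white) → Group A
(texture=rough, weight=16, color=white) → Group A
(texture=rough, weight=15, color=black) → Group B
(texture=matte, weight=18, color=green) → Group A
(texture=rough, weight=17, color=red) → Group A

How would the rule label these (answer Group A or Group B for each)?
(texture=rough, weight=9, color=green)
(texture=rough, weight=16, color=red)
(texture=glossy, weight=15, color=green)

Rule: weight ≥ 16. This holds for each 'Group A' example and fails for each 'Group B' one.

Group B, Group A, Group B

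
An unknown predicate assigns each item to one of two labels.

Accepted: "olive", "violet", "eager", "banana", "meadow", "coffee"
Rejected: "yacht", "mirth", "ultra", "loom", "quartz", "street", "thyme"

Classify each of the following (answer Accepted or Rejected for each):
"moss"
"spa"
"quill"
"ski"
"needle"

Rejected, Rejected, Rejected, Rejected, Accepted

The distinguishing property — has ≥ 3 vowels — holds for all the 'Accepted' cases and none of the 'Rejected' cases.
"moss": 1 vowel — fails this test, so Rejected.
"spa": 1 vowel — fails this test, so Rejected.
"quill": 2 vowels — fails this test, so Rejected.
"ski": 1 vowel — fails this test, so Rejected.
"needle": 3 vowels — satisfies this, so Accepted.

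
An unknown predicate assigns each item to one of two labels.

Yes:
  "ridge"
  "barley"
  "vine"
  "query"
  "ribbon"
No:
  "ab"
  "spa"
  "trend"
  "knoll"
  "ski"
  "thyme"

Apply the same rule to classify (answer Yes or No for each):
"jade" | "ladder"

Yes, Yes

Every 'Yes' example satisfies: has ≥ 2 vowels. None of the 'No' examples do.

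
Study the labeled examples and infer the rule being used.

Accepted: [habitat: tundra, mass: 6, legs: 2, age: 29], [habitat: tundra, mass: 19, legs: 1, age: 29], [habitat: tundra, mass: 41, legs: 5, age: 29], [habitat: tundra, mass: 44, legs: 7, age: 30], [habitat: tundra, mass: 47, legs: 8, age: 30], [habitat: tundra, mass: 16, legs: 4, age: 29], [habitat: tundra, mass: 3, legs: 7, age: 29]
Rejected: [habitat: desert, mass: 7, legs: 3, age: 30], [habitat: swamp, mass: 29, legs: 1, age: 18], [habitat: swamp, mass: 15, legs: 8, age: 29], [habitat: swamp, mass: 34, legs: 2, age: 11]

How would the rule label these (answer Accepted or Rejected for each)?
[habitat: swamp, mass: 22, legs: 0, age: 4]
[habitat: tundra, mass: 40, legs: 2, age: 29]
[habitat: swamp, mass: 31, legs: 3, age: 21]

One predicate separates the groups cleanly: habitat is tundra.
[habitat: swamp, mass: 22, legs: 0, age: 4]: Rejected (habitat is swamp).
[habitat: tundra, mass: 40, legs: 2, age: 29]: Accepted (habitat is tundra).
[habitat: swamp, mass: 31, legs: 3, age: 21]: Rejected (habitat is swamp).

Rejected, Accepted, Rejected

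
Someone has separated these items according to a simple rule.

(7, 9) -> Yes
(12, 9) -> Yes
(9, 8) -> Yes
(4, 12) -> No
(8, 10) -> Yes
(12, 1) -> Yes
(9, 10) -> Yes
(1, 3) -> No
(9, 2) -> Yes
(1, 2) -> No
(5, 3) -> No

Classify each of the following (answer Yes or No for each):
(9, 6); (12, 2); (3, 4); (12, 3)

Yes, Yes, No, Yes

The common property of the 'Yes' items is: first ≥ 7. No 'No' item has it.
(9, 6): first 9, has this property → Yes. (12, 2): first 12, has this property → Yes. (3, 4): first 3, doesn't qualify → No. (12, 3): first 12, has this property → Yes.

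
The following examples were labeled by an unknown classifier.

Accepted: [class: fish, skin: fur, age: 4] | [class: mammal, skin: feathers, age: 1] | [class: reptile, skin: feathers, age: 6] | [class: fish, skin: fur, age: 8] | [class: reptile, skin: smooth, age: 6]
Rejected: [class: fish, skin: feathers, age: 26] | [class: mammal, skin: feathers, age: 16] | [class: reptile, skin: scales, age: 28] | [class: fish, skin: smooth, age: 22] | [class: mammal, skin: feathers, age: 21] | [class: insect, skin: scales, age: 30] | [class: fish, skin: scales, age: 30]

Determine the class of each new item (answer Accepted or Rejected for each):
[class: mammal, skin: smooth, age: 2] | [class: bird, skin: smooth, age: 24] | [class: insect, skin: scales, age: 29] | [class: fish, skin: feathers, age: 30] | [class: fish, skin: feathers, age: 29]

Accepted, Rejected, Rejected, Rejected, Rejected

A rule that fits every label: age ≤ 8 — true of each 'Accepted' example, false of each 'Rejected' one.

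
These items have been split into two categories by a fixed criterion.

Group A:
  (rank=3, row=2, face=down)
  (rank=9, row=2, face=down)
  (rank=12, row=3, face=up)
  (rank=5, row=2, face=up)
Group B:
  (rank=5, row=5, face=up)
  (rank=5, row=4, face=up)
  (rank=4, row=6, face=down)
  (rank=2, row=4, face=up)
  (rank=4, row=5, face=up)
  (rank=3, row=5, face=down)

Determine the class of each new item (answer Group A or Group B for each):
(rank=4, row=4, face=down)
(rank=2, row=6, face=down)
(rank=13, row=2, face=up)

All 'Group A' examples share one property — row ≤ 3 — and every 'Group B' example lacks it.
(rank=4, row=4, face=down): row = 4 — fails this test, so Group B.
(rank=2, row=6, face=down): row = 6 — fails this test, so Group B.
(rank=13, row=2, face=up): row = 2 — fits, so Group A.

Group B, Group B, Group A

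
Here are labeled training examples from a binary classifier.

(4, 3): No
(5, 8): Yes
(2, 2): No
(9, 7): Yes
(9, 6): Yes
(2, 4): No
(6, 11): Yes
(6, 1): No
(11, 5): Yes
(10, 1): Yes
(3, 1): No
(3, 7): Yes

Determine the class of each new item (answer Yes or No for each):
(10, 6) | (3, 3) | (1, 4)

Yes, No, No

Every 'Yes' example satisfies: sum ≥ 10. None of the 'No' examples do.
(10, 6): 10+6 = 16, has this property → Yes. (3, 3): 3+3 = 6, lacks this property → No. (1, 4): 1+4 = 5, lacks this property → No.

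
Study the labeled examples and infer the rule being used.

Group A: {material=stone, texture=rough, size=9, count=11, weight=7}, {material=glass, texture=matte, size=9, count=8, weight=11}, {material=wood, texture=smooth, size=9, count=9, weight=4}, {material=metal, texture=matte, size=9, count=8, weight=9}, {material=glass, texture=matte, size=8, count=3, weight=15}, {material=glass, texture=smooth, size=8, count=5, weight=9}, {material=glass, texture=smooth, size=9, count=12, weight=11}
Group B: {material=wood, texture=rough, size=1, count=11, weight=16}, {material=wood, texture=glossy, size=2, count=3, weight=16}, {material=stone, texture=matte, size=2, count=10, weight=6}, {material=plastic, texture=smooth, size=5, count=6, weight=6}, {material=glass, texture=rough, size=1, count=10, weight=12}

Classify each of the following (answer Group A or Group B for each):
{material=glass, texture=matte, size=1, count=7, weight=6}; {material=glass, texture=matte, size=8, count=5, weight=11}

Group B, Group A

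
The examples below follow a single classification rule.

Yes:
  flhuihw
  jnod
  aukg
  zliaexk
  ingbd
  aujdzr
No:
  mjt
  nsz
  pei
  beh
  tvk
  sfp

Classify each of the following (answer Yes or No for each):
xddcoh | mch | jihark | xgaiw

'Yes' ⟺ length ≥ 4.
xddcoh: length 6, fits → Yes.
mch: length 3, lacks this property → No.
jihark: length 6, fits → Yes.
xgaiw: length 5, fits → Yes.

Yes, No, Yes, Yes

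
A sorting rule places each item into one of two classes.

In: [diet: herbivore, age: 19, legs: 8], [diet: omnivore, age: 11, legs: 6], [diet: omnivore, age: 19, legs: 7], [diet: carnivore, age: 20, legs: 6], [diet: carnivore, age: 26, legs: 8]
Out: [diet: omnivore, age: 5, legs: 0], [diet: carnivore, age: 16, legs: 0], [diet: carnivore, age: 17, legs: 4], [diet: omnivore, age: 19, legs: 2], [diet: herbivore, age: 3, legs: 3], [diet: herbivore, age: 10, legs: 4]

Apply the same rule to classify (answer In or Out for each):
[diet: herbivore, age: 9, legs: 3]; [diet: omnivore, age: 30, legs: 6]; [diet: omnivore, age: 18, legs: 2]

The common property of the 'In' items is: legs ≥ 6. No 'Out' item has it.
[diet: herbivore, age: 9, legs: 3]: legs = 3, does not satisfy this → Out.
[diet: omnivore, age: 30, legs: 6]: legs = 6, matches → In.
[diet: omnivore, age: 18, legs: 2]: legs = 2, does not satisfy this → Out.

Out, In, Out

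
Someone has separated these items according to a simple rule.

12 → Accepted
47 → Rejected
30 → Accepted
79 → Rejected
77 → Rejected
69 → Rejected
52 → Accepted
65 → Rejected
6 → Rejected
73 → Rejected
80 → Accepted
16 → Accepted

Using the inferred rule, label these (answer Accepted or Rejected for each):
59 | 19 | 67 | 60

Rejected, Rejected, Rejected, Accepted

The classifier is using: even AND at least 12.
59: 59 is odd, 59 ≥ 12, does not fit → Rejected. 19: 19 is odd, 19 ≥ 12, does not fit → Rejected. 67: 67 is odd, 67 ≥ 12, does not fit → Rejected. 60: 60 is even, 60 ≥ 12, meets the rule → Accepted.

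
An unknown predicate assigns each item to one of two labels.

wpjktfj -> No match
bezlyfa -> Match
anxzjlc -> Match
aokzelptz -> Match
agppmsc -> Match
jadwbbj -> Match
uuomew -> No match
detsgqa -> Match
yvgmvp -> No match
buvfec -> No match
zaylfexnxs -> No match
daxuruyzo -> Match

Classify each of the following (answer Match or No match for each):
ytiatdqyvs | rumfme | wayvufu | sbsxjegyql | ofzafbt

'Match' ⟺ odd length AND contains 'a'.
ytiatdqyvs: length 10, has 'a', does not fit → No match. rumfme: length 6, no 'a', does not fit → No match. wayvufu: length 7, has 'a', qualifies → Match. sbsxjegyql: length 10, no 'a', does not fit → No match. ofzafbt: length 7, has 'a', qualifies → Match.

No match, No match, Match, No match, Match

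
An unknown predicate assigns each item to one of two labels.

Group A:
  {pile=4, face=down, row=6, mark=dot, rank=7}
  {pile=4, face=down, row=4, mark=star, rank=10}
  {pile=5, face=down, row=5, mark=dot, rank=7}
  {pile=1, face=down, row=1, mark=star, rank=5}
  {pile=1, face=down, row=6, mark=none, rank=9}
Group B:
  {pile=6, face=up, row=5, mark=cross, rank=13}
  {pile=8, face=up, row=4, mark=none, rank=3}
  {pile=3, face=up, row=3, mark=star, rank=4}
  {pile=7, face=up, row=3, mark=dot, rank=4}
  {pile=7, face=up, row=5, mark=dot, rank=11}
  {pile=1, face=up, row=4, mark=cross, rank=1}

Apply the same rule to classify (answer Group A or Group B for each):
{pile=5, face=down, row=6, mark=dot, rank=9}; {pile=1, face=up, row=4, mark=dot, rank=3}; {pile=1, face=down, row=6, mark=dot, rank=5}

Group A, Group B, Group A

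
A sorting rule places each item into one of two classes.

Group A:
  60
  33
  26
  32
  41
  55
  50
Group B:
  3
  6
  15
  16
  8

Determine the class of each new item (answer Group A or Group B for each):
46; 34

Group A, Group A

The pattern is that an item is 'Group A' exactly when: at least 26.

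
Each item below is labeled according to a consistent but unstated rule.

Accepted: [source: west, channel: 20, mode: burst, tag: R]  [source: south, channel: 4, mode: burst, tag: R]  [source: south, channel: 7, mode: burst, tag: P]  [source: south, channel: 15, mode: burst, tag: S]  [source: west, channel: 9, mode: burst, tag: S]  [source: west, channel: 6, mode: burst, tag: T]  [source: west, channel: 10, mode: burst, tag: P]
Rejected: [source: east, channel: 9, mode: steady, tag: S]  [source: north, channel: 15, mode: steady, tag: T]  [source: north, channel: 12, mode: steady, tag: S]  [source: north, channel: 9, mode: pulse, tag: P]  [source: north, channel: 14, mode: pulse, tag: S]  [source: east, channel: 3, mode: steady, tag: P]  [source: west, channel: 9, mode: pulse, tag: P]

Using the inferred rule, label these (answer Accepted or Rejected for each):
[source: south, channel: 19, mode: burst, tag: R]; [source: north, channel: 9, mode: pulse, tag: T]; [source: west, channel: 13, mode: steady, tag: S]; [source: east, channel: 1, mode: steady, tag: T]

Comparing the two groups points to one rule — mode is burst.
[source: south, channel: 19, mode: burst, tag: R]: Accepted (mode is burst). [source: north, channel: 9, mode: pulse, tag: T]: Rejected (mode is pulse). [source: west, channel: 13, mode: steady, tag: S]: Rejected (mode is steady). [source: east, channel: 1, mode: steady, tag: T]: Rejected (mode is steady).

Accepted, Rejected, Rejected, Rejected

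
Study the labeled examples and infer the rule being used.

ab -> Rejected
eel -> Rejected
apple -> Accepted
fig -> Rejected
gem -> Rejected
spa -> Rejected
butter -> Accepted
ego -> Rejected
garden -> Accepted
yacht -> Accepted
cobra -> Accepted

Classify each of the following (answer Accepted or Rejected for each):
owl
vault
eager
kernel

The common property of the 'Accepted' items is: length ≥ 5. No 'Rejected' item has it.
owl: Rejected (length 3).
vault: Accepted (length 5).
eager: Accepted (length 5).
kernel: Accepted (length 6).

Rejected, Accepted, Accepted, Accepted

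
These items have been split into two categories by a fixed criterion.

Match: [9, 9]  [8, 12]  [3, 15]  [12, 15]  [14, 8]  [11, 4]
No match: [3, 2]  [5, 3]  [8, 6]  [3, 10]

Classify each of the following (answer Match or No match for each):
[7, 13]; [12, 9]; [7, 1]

Match, Match, No match

The rule appears to be: sum ≥ 15.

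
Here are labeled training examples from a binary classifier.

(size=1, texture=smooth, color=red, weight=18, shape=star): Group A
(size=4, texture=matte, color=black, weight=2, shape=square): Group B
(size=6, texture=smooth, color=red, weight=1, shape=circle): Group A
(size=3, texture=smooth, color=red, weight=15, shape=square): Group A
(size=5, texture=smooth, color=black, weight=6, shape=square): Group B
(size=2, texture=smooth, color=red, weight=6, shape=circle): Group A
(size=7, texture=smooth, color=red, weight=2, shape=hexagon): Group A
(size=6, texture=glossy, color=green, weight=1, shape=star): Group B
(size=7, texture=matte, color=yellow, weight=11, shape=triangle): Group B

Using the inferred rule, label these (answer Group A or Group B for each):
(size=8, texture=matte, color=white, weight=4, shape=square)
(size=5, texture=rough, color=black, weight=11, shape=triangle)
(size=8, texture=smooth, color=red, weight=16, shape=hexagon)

A rule that fits every label: color is red — true of each 'Group A' example, false of each 'Group B' one.
(size=8, texture=matte, color=white, weight=4, shape=square): color is white — does not satisfy this, so Group B.
(size=5, texture=rough, color=black, weight=11, shape=triangle): color is black — does not satisfy this, so Group B.
(size=8, texture=smooth, color=red, weight=16, shape=hexagon): color is red — meets the rule, so Group A.

Group B, Group B, Group A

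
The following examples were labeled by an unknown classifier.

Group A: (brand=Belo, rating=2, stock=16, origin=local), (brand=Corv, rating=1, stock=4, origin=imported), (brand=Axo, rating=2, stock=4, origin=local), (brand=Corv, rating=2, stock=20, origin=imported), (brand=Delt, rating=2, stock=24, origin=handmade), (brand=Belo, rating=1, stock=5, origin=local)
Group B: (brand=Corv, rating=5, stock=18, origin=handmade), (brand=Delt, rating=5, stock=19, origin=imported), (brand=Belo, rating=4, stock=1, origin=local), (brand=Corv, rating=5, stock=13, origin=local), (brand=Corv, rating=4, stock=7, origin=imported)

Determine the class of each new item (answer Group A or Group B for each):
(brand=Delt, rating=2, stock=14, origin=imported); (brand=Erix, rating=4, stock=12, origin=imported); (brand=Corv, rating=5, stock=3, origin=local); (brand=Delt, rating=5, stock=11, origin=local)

'Group A' ⟺ rating ≤ 2.
(brand=Delt, rating=2, stock=14, origin=imported): Group A (rating = 2).
(brand=Erix, rating=4, stock=12, origin=imported): Group B (rating = 4).
(brand=Corv, rating=5, stock=3, origin=local): Group B (rating = 5).
(brand=Delt, rating=5, stock=11, origin=local): Group B (rating = 5).

Group A, Group B, Group B, Group B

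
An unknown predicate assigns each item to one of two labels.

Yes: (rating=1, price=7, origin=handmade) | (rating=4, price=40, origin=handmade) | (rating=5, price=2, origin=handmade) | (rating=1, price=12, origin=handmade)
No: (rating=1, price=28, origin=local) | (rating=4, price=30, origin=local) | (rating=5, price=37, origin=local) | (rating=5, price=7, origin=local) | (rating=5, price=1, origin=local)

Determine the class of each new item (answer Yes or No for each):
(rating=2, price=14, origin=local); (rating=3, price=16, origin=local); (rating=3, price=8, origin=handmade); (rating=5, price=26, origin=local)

No, No, Yes, No

Every 'Yes' example satisfies: origin is handmade. None of the 'No' examples do.
(rating=2, price=14, origin=local): origin is local — fails this test, so No.
(rating=3, price=16, origin=local): origin is local — fails this test, so No.
(rating=3, price=8, origin=handmade): origin is handmade — checks out, so Yes.
(rating=5, price=26, origin=local): origin is local — fails this test, so No.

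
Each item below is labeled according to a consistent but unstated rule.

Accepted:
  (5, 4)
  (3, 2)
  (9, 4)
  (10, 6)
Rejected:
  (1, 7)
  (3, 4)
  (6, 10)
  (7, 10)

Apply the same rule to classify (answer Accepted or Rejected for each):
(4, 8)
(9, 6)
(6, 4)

Rejected, Accepted, Accepted

Every 'Accepted' example satisfies: first > second. None of the 'Rejected' examples do.
(4, 8): 4 < 8 — doesn't qualify, so Rejected. (9, 6): 9 > 6 — fits, so Accepted. (6, 4): 6 > 4 — fits, so Accepted.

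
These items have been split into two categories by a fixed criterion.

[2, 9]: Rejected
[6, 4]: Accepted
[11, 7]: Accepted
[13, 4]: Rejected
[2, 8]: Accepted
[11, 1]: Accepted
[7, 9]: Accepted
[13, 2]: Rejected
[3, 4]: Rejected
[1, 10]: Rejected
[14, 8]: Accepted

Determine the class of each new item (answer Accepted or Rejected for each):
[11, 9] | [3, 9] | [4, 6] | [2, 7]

Accepted, Accepted, Accepted, Rejected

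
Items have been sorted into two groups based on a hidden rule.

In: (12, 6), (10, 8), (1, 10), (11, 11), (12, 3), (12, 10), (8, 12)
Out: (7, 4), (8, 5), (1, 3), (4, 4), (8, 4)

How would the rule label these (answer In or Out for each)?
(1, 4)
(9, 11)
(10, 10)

All 'In' examples share one property — max ≥ 10 — and every 'Out' example lacks it.
(1, 4) → max 4 → Out.
(9, 11) → max 11 → In.
(10, 10) → max 10 → In.

Out, In, In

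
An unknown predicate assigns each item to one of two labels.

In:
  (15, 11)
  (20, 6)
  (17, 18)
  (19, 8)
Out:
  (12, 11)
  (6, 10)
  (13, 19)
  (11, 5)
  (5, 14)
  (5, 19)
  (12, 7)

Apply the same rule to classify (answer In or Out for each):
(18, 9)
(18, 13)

In, In

The classifier is using: first ≥ 14.
(18, 9): first 18, passes → In. (18, 13): first 18, passes → In.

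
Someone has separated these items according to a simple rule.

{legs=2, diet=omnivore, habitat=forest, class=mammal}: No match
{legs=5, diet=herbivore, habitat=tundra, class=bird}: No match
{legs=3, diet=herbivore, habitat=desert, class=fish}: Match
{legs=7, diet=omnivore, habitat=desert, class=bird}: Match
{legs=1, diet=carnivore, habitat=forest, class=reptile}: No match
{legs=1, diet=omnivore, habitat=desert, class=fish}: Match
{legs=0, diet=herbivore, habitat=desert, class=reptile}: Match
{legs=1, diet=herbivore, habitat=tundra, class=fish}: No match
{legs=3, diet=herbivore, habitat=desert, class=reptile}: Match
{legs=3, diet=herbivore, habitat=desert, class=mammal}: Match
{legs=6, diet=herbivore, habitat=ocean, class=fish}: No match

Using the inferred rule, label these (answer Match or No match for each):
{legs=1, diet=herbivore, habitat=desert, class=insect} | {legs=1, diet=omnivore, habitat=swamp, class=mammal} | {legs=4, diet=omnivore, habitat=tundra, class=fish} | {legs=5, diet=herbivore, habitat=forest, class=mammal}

The simplest hypothesis consistent with all the labels is: habitat is desert.

Match, No match, No match, No match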